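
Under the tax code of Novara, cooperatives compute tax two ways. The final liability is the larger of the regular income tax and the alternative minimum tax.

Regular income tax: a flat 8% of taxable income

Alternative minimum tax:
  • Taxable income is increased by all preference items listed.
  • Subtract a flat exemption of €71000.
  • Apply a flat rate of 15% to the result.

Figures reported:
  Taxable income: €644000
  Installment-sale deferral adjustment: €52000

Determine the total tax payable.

Alternative minimum tax:
  Adjusted income: €644000 + €52000 = €696000
  Less exemption €71000 → base €625000
  €625000 × 15% = €93750

Regular income tax:
  €644000 × 8% = €51520

€93750 > €51520, so the alternative minimum tax is the binding amount.

€93750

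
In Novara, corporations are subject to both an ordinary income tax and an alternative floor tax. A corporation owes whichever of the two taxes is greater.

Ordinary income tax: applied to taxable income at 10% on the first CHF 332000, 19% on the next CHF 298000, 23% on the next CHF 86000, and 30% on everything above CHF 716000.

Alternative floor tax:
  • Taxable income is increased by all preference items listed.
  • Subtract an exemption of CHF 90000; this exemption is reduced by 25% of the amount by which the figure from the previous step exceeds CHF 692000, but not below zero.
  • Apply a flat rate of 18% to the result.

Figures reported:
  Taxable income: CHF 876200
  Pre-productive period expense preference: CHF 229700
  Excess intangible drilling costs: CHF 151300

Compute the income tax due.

CHF 226296

Ordinary income tax:
  CHF 332000 × 10% = CHF 33200
  CHF 298000 × 19% = CHF 56620
  CHF 86000 × 23% = CHF 19780
  CHF 160200 × 30% = CHF 48060
  → CHF 157660

Alternative floor tax:
  Adjusted income: CHF 876200 + CHF 229700 + CHF 151300 = CHF 1257200
  Exemption: 25% × (CHF 1257200 − CHF 692000) = CHF 141300 ≥ CHF 90000, so the exemption is fully phased out
  Base: CHF 1257200 − CHF 0 = CHF 1257200
  CHF 1257200 × 18% = CHF 226296

CHF 226296 > CHF 157660, so the alternative floor tax is the binding amount.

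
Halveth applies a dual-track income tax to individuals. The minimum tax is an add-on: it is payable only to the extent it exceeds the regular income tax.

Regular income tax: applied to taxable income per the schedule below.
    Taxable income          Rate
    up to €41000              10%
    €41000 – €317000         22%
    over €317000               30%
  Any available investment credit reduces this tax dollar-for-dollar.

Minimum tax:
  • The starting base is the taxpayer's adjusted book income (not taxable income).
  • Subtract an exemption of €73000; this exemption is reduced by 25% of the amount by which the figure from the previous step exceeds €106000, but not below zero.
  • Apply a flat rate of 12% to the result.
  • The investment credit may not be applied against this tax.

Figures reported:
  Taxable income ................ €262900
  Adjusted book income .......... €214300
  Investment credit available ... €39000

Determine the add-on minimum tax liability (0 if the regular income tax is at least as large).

€6287

Minimum tax:
  Base (adjusted book income): €214300
  Exemption: €73000 − 25% × (€214300 − €106000) = €73000 − €27075 = €45925
  Base: €214300 − €45925 = €168375
  €168375 × 12% = €20205

Regular income tax:
  €41000 × 10% = €4100
  €221900 × 22% = €48818
  → €52918
  Less investment credit €39000 → €13918

Excess of minimum tax over regular income tax: €20205 − €13918 = €6287.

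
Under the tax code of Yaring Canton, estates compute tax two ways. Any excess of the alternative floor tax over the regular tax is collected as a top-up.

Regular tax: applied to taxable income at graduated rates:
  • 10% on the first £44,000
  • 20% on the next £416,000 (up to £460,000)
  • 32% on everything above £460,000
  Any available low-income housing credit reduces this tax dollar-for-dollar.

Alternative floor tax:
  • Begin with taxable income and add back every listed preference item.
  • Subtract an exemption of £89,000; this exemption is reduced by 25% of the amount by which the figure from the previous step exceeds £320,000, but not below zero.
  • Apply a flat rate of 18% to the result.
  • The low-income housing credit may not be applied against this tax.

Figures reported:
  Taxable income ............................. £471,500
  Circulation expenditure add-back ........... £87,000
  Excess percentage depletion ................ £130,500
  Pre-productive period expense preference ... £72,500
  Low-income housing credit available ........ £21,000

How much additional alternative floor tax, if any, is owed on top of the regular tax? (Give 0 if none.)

Alternative floor tax:
  Adjusted income: £471,500 + £87,000 + £130,500 + £72,500 = £761,500
  Exemption: 25% × (£761,500 − £320,000) = £110,375 ≥ £89,000, so the exemption is fully phased out
  Base: £761,500 − £0 = £761,500
  £761,500 × 18% = £137,070

Regular tax:
  £44,000 × 10% = £4,400
  £416,000 × 20% = £83,200
  £11,500 × 32% = £3,680
  → £91,280
  Less low-income housing credit £21,000 → £70,280

Excess of alternative floor tax over regular tax: £137,070 − £70,280 = £66,790.

£66,790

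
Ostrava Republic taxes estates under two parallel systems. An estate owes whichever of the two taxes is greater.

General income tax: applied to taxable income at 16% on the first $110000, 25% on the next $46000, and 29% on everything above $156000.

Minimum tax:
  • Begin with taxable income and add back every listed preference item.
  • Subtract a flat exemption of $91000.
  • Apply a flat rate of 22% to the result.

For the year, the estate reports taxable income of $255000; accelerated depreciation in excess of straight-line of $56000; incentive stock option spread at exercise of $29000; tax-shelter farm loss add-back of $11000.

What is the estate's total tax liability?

Minimum tax:
  Adjusted income: $255000 + $56000 + $29000 + $11000 = $351000
  Less exemption $91000 → base $260000
  $260000 × 22% = $57200

General income tax:
  $110000 × 16% = $17600
  $46000 × 25% = $11500
  $99000 × 29% = $28710
  → $57810

$57810 > $57200, so the general income tax governs.

$57810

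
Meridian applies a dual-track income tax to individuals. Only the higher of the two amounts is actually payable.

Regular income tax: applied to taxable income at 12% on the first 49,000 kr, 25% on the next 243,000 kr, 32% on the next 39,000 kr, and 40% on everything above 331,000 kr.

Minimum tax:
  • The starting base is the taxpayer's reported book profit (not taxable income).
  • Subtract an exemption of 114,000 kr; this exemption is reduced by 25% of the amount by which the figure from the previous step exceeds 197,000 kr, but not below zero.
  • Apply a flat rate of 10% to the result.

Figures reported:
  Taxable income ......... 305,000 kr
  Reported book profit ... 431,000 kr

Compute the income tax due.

70,790 kr

Regular income tax:
  49,000 kr × 12% = 5,880 kr
  243,000 kr × 25% = 60,750 kr
  13,000 kr × 32% = 4,160 kr
  → 70,790 kr

Minimum tax:
  Base (reported book profit): 431,000 kr
  Exemption: 114,000 kr − 25% × (431,000 kr − 197,000 kr) = 114,000 kr − 58,500 kr = 55,500 kr
  Base: 431,000 kr − 55,500 kr = 375,500 kr
  375,500 kr × 10% = 37,550 kr

70,790 kr > 37,550 kr, so the regular income tax governs.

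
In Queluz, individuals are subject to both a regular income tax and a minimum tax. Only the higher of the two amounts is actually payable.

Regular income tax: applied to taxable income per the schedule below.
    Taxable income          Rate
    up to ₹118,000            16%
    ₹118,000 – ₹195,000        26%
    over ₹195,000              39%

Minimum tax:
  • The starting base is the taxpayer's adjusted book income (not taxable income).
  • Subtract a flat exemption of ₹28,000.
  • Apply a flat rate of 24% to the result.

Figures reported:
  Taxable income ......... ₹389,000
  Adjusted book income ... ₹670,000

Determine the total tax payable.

₹154,080

Minimum tax:
  Base (adjusted book income): ₹670,000
  Less exemption ₹28,000 → base ₹642,000
  ₹642,000 × 24% = ₹154,080

Regular income tax:
  ₹118,000 × 16% = ₹18,880
  ₹77,000 × 26% = ₹20,020
  ₹194,000 × 39% = ₹75,660
  → ₹114,560

₹154,080 > ₹114,560, so the minimum tax is the binding amount.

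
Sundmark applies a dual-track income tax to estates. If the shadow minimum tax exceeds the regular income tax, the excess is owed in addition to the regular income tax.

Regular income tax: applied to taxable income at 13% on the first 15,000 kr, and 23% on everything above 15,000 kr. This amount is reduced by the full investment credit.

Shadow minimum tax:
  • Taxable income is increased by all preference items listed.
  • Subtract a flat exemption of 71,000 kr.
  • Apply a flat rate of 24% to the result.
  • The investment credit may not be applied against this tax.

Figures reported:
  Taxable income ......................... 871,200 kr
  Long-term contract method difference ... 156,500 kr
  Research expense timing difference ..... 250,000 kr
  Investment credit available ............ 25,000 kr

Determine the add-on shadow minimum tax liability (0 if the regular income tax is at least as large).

Shadow minimum tax:
  Adjusted income: 871,200 kr + 156,500 kr + 250,000 kr = 1,277,700 kr
  Less exemption 71,000 kr → base 1,206,700 kr
  1,206,700 kr × 24% = 289,608 kr

Regular income tax:
  15,000 kr × 13% = 1,950 kr
  856,200 kr × 23% = 196,926 kr
  → 198,876 kr
  Less investment credit 25,000 kr → 173,876 kr

Excess of shadow minimum tax over regular income tax: 289,608 kr − 173,876 kr = 115,732 kr.

115,732 kr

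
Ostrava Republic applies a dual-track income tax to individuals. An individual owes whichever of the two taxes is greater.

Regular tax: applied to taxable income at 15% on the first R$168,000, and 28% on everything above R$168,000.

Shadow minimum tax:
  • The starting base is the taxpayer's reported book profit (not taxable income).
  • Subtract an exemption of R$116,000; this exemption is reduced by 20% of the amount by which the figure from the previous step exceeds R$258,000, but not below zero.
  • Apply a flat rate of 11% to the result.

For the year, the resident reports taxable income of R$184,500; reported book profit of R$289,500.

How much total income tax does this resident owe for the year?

Shadow minimum tax:
  Base (reported book profit): R$289,500
  Exemption: R$116,000 − 20% × (R$289,500 − R$258,000) = R$116,000 − R$6,300 = R$109,700
  Base: R$289,500 − R$109,700 = R$179,800
  R$179,800 × 11% = R$19,778

Regular tax:
  R$168,000 × 15% = R$25,200
  R$16,500 × 28% = R$4,620
  → R$29,820

R$29,820 > R$19,778, so the regular tax governs.

R$29,820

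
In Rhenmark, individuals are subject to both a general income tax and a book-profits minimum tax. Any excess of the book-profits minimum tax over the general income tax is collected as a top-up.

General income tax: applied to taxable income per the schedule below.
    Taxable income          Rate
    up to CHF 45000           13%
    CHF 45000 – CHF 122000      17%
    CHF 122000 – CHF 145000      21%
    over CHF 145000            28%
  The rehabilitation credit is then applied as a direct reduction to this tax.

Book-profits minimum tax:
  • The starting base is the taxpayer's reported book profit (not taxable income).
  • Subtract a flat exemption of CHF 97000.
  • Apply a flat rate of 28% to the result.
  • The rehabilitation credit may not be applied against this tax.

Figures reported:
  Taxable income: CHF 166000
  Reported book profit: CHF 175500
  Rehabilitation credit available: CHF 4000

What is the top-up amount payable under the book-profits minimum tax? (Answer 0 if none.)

CHF 0

Book-profits minimum tax:
  Base (reported book profit): CHF 175500
  Less exemption CHF 97000 → base CHF 78500
  CHF 78500 × 28% = CHF 21980

General income tax:
  CHF 45000 × 13% = CHF 5850
  CHF 77000 × 17% = CHF 13090
  CHF 23000 × 21% = CHF 4830
  CHF 21000 × 28% = CHF 5880
  → CHF 29650
  Less rehabilitation credit CHF 4000 → CHF 25650

CHF 21980 ≤ CHF 25650, so no add-on is due.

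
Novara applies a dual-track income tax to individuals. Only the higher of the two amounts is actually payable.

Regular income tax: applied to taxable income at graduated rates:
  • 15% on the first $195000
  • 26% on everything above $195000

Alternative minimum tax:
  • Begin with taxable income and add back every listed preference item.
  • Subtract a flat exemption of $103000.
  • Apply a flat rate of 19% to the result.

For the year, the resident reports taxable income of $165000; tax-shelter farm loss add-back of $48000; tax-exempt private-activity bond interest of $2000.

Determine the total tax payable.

Alternative minimum tax:
  Adjusted income: $165000 + $48000 + $2000 = $215000
  Less exemption $103000 → base $112000
  $112000 × 19% = $21280

Regular income tax:
  $165000 × 15% = $24750

$24750 > $21280, so the regular income tax governs.

$24750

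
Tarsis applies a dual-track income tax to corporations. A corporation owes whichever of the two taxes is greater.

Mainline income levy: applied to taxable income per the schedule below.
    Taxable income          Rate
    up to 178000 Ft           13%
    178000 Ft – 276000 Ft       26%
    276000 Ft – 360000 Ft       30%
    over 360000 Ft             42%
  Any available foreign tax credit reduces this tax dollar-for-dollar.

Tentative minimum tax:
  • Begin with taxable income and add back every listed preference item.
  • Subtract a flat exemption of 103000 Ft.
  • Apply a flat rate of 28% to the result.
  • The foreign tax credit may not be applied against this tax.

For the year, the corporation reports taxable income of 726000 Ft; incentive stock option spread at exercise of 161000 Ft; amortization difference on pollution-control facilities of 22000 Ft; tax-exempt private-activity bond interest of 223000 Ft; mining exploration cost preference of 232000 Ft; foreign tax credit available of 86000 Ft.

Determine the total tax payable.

Mainline income levy:
  178000 Ft × 13% = 23140 Ft
  98000 Ft × 26% = 25480 Ft
  84000 Ft × 30% = 25200 Ft
  366000 Ft × 42% = 153720 Ft
  → 227540 Ft
  Less foreign tax credit 86000 Ft → 141540 Ft

Tentative minimum tax:
  Adjusted income: 726000 Ft + 161000 Ft + 22000 Ft + 223000 Ft + 232000 Ft = 1364000 Ft
  Less exemption 103000 Ft → base 1261000 Ft
  1261000 Ft × 28% = 353080 Ft

353080 Ft > 141540 Ft, so the tentative minimum tax is the binding amount.

353080 Ft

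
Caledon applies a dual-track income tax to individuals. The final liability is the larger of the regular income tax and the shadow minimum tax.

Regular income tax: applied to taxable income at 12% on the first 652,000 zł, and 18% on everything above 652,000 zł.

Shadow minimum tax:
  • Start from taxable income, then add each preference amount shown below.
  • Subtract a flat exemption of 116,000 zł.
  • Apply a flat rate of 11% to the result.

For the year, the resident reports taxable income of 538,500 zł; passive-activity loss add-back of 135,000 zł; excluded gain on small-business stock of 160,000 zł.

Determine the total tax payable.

Regular income tax:
  538,500 zł × 12% = 64,620 zł

Shadow minimum tax:
  Adjusted income: 538,500 zł + 135,000 zł + 160,000 zł = 833,500 zł
  Less exemption 116,000 zł → base 717,500 zł
  717,500 zł × 11% = 78,925 zł

78,925 zł > 64,620 zł, so the shadow minimum tax is the binding amount.

78,925 zł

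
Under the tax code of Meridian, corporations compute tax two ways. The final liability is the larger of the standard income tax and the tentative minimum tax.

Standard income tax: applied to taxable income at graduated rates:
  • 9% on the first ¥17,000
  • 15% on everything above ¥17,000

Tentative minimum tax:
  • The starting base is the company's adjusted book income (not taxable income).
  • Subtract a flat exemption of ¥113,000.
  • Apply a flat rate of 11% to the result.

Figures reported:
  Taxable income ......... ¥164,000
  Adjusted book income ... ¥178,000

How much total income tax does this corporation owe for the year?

¥23,580

Standard income tax:
  ¥17,000 × 9% = ¥1,530
  ¥147,000 × 15% = ¥22,050
  → ¥23,580

Tentative minimum tax:
  Base (adjusted book income): ¥178,000
  Less exemption ¥113,000 → base ¥65,000
  ¥65,000 × 11% = ¥7,150

¥23,580 > ¥7,150, so the standard income tax governs.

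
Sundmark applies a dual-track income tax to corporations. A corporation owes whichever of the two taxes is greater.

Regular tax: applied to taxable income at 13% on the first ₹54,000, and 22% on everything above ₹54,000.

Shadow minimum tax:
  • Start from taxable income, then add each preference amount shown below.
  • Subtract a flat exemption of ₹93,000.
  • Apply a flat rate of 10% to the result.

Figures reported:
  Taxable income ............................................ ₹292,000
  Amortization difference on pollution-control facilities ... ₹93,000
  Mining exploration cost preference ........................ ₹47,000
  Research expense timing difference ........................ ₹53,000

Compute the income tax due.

₹59,380

Regular tax:
  ₹54,000 × 13% = ₹7,020
  ₹238,000 × 22% = ₹52,360
  → ₹59,380

Shadow minimum tax:
  Adjusted income: ₹292,000 + ₹93,000 + ₹47,000 + ₹53,000 = ₹485,000
  Less exemption ₹93,000 → base ₹392,000
  ₹392,000 × 10% = ₹39,200

₹59,380 > ₹39,200, so the regular tax governs.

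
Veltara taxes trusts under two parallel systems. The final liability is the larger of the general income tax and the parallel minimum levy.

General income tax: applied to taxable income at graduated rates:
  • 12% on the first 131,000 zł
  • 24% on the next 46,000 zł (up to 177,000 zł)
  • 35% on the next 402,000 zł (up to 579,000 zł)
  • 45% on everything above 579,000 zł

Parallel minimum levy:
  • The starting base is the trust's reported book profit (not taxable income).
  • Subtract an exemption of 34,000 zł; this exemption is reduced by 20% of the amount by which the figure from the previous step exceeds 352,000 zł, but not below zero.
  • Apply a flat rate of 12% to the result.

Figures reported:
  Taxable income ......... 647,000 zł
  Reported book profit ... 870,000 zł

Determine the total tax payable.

198,060 zł

Parallel minimum levy:
  Base (reported book profit): 870,000 zł
  Exemption: 20% × (870,000 zł − 352,000 zł) = 103,600 zł ≥ 34,000 zł, so the exemption is fully phased out
  Base: 870,000 zł − 0 zł = 870,000 zł
  870,000 zł × 12% = 104,400 zł

General income tax:
  131,000 zł × 12% = 15,720 zł
  46,000 zł × 24% = 11,040 zł
  402,000 zł × 35% = 140,700 zł
  68,000 zł × 45% = 30,600 zł
  → 198,060 zł

198,060 zł > 104,400 zł, so the general income tax governs.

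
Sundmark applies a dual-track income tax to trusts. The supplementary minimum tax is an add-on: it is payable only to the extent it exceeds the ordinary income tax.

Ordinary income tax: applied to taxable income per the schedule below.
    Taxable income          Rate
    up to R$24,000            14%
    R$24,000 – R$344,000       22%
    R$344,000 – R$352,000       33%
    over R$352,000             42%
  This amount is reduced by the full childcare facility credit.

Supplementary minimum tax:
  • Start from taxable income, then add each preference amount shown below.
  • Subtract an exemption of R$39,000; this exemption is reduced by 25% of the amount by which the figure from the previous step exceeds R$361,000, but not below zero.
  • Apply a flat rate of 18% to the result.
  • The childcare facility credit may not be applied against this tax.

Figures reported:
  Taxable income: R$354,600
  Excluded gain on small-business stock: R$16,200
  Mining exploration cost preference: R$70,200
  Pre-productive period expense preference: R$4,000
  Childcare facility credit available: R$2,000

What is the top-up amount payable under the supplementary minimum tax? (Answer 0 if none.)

R$1,368

Supplementary minimum tax:
  Adjusted income: R$354,600 + R$16,200 + R$70,200 + R$4,000 = R$445,000
  Exemption: R$39,000 − 25% × (R$445,000 − R$361,000) = R$39,000 − R$21,000 = R$18,000
  Base: R$445,000 − R$18,000 = R$427,000
  R$427,000 × 18% = R$76,860

Ordinary income tax:
  R$24,000 × 14% = R$3,360
  R$320,000 × 22% = R$70,400
  R$8,000 × 33% = R$2,640
  R$2,600 × 42% = R$1,092
  → R$77,492
  Less childcare facility credit R$2,000 → R$75,492

Excess of supplementary minimum tax over ordinary income tax: R$76,860 − R$75,492 = R$1,368.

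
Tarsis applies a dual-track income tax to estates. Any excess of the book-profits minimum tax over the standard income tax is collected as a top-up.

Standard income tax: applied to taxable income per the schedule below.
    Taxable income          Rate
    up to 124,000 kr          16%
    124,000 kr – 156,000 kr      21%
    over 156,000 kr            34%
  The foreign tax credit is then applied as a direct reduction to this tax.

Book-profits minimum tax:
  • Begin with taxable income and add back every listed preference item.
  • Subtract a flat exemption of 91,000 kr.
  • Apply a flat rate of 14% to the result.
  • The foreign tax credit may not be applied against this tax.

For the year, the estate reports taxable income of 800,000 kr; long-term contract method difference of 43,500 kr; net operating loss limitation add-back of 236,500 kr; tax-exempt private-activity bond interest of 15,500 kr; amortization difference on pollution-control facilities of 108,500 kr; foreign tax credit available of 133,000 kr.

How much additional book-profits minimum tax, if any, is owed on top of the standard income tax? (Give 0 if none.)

Book-profits minimum tax:
  Adjusted income: 800,000 kr + 43,500 kr + 236,500 kr + 15,500 kr + 108,500 kr = 1,204,000 kr
  Less exemption 91,000 kr → base 1,113,000 kr
  1,113,000 kr × 14% = 155,820 kr

Standard income tax:
  124,000 kr × 16% = 19,840 kr
  32,000 kr × 21% = 6,720 kr
  644,000 kr × 34% = 218,960 kr
  → 245,520 kr
  Less foreign tax credit 133,000 kr → 112,520 kr

Excess of book-profits minimum tax over standard income tax: 155,820 kr − 112,520 kr = 43,300 kr.

43,300 kr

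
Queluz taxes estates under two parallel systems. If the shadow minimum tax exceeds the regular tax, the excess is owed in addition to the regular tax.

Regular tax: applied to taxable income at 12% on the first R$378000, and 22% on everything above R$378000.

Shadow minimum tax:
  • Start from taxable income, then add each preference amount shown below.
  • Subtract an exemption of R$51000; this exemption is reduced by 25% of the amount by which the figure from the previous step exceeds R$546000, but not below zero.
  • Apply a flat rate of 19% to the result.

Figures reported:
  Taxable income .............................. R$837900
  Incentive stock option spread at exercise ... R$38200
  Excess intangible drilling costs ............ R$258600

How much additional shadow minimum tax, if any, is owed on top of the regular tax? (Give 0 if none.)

Shadow minimum tax:
  Adjusted income: R$837900 + R$38200 + R$258600 = R$1134700
  Exemption: 25% × (R$1134700 − R$546000) = R$147175 ≥ R$51000, so the exemption is fully phased out
  Base: R$1134700 − R$0 = R$1134700
  R$1134700 × 19% = R$215593

Regular tax:
  R$378000 × 12% = R$45360
  R$459900 × 22% = R$101178
  → R$146538

Excess of shadow minimum tax over regular tax: R$215593 − R$146538 = R$69055.

R$69055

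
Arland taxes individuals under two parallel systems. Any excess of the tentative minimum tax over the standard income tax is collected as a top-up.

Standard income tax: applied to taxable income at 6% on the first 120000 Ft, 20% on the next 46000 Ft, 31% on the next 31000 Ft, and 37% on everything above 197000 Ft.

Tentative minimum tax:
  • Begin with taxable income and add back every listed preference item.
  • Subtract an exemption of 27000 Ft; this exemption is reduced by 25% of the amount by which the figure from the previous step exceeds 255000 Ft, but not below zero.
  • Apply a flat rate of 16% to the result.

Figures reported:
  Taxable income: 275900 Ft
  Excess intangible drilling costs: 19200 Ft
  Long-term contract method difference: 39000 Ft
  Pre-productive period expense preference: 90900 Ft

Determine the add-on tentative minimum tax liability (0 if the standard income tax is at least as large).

Standard income tax:
  120000 Ft × 6% = 7200 Ft
  46000 Ft × 20% = 9200 Ft
  31000 Ft × 31% = 9610 Ft
  78900 Ft × 37% = 29193 Ft
  → 55203 Ft

Tentative minimum tax:
  Adjusted income: 275900 Ft + 19200 Ft + 39000 Ft + 90900 Ft = 425000 Ft
  Exemption: 25% × (425000 Ft − 255000 Ft) = 42500 Ft ≥ 27000 Ft, so the exemption is fully phased out
  Base: 425000 Ft − 0 Ft = 425000 Ft
  425000 Ft × 16% = 68000 Ft

Excess of tentative minimum tax over standard income tax: 68000 Ft − 55203 Ft = 12797 Ft.

12797 Ft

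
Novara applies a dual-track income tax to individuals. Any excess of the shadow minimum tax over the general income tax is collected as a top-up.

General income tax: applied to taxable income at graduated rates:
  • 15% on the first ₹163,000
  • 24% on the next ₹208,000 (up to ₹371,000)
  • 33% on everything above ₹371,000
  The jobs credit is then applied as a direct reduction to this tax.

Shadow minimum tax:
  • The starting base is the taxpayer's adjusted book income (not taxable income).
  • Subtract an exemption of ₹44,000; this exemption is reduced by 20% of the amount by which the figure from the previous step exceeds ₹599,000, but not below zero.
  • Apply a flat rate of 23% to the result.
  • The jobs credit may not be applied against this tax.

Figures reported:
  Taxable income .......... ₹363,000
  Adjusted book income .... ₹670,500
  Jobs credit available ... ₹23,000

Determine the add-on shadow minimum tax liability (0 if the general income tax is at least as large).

General income tax:
  ₹163,000 × 15% = ₹24,450
  ₹200,000 × 24% = ₹48,000
  → ₹72,450
  Less jobs credit ₹23,000 → ₹49,450

Shadow minimum tax:
  Base (adjusted book income): ₹670,500
  Exemption: ₹44,000 − 20% × (₹670,500 − ₹599,000) = ₹44,000 − ₹14,300 = ₹29,700
  Base: ₹670,500 − ₹29,700 = ₹640,800
  ₹640,800 × 23% = ₹147,384

Excess of shadow minimum tax over general income tax: ₹147,384 − ₹49,450 = ₹97,934.

₹97,934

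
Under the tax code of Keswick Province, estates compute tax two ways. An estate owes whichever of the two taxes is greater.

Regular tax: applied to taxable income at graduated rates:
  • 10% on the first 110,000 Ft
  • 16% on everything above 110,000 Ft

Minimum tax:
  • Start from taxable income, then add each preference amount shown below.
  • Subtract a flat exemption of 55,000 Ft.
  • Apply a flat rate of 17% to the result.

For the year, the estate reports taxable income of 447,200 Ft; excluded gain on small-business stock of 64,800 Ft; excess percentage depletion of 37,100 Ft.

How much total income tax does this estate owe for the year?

Minimum tax:
  Adjusted income: 447,200 Ft + 64,800 Ft + 37,100 Ft = 549,100 Ft
  Less exemption 55,000 Ft → base 494,100 Ft
  494,100 Ft × 17% = 83,997 Ft

Regular tax:
  110,000 Ft × 10% = 11,000 Ft
  337,200 Ft × 16% = 53,952 Ft
  → 64,952 Ft

83,997 Ft > 64,952 Ft, so the minimum tax is the binding amount.

83,997 Ft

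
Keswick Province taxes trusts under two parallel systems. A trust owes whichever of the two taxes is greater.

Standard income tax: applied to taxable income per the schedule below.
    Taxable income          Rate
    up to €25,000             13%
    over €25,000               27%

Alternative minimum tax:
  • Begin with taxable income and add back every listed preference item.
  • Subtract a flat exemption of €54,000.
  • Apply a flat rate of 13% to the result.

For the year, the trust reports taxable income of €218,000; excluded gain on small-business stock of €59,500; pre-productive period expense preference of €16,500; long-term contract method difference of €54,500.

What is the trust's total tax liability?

€55,360

Alternative minimum tax:
  Adjusted income: €218,000 + €59,500 + €16,500 + €54,500 = €348,500
  Less exemption €54,000 → base €294,500
  €294,500 × 13% = €38,285

Standard income tax:
  €25,000 × 13% = €3,250
  €193,000 × 27% = €52,110
  → €55,360

€55,360 > €38,285, so the standard income tax governs.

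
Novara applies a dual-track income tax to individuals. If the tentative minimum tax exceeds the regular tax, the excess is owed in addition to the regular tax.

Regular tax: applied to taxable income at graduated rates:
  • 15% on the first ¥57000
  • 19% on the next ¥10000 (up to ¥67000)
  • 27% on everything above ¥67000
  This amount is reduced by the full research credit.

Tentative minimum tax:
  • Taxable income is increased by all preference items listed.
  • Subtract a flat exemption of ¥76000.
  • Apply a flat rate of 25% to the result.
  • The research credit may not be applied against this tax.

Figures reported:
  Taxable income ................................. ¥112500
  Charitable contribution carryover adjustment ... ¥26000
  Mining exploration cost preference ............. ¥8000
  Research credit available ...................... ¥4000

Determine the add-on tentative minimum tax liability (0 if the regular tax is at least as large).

¥0

Tentative minimum tax:
  Adjusted income: ¥112500 + ¥26000 + ¥8000 = ¥146500
  Less exemption ¥76000 → base ¥70500
  ¥70500 × 25% = ¥17625

Regular tax:
  ¥57000 × 15% = ¥8550
  ¥10000 × 19% = ¥1900
  ¥45500 × 27% = ¥12285
  → ¥22735
  Less research credit ¥4000 → ¥18735

¥17625 ≤ ¥18735, so no add-on is due.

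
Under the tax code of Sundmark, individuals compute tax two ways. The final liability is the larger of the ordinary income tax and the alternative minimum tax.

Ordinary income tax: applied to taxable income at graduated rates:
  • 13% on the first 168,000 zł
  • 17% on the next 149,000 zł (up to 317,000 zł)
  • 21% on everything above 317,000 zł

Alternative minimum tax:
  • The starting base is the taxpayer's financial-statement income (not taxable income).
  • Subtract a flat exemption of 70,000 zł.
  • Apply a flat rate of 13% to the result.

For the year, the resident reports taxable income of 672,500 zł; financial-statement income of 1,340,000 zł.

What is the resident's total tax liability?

Ordinary income tax:
  168,000 zł × 13% = 21,840 zł
  149,000 zł × 17% = 25,330 zł
  355,500 zł × 21% = 74,655 zł
  → 121,825 zł

Alternative minimum tax:
  Base (financial-statement income): 1,340,000 zł
  Less exemption 70,000 zł → base 1,270,000 zł
  1,270,000 zł × 13% = 165,100 zł

165,100 zł > 121,825 zł, so the alternative minimum tax is the binding amount.

165,100 zł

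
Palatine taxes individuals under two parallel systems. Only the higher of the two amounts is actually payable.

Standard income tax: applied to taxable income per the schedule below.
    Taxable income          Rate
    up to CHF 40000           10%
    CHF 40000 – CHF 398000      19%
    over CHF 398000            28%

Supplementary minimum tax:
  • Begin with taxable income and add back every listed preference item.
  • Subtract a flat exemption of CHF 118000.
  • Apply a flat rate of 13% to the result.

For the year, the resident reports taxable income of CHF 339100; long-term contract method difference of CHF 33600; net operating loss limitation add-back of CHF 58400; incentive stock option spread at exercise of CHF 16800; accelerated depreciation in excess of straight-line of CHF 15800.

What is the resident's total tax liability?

CHF 60829

Standard income tax:
  CHF 40000 × 10% = CHF 4000
  CHF 299100 × 19% = CHF 56829
  → CHF 60829

Supplementary minimum tax:
  Adjusted income: CHF 339100 + CHF 33600 + CHF 58400 + CHF 16800 + CHF 15800 = CHF 463700
  Less exemption CHF 118000 → base CHF 345700
  CHF 345700 × 13% = CHF 44941

CHF 60829 > CHF 44941, so the standard income tax governs.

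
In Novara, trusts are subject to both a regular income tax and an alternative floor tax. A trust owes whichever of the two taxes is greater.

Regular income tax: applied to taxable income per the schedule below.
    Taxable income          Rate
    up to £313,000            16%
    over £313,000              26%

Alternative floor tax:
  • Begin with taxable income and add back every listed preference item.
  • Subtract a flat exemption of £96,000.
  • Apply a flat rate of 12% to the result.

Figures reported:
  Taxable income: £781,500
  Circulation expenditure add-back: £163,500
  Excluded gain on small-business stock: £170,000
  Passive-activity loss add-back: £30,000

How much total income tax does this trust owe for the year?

£171,890

Alternative floor tax:
  Adjusted income: £781,500 + £163,500 + £170,000 + £30,000 = £1,145,000
  Less exemption £96,000 → base £1,049,000
  £1,049,000 × 12% = £125,880

Regular income tax:
  £313,000 × 16% = £50,080
  £468,500 × 26% = £121,810
  → £171,890

£171,890 > £125,880, so the regular income tax governs.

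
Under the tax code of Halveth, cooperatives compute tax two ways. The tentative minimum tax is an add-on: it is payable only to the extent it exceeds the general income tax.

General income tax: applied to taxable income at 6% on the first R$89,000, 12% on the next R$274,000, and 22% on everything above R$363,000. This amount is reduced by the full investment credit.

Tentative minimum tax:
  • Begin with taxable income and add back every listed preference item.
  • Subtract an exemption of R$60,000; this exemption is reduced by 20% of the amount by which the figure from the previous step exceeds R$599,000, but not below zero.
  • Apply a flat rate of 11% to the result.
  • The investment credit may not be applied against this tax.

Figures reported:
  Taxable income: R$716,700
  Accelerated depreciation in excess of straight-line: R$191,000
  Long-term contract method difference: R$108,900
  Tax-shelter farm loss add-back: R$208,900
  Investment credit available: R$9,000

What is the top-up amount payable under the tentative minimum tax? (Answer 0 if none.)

R$27,771

General income tax:
  R$89,000 × 6% = R$5,340
  R$274,000 × 12% = R$32,880
  R$353,700 × 22% = R$77,814
  → R$116,034
  Less investment credit R$9,000 → R$107,034

Tentative minimum tax:
  Adjusted income: R$716,700 + R$191,000 + R$108,900 + R$208,900 = R$1,225,500
  Exemption: 20% × (R$1,225,500 − R$599,000) = R$125,300 ≥ R$60,000, so the exemption is fully phased out
  Base: R$1,225,500 − R$0 = R$1,225,500
  R$1,225,500 × 11% = R$134,805

Excess of tentative minimum tax over general income tax: R$134,805 − R$107,034 = R$27,771.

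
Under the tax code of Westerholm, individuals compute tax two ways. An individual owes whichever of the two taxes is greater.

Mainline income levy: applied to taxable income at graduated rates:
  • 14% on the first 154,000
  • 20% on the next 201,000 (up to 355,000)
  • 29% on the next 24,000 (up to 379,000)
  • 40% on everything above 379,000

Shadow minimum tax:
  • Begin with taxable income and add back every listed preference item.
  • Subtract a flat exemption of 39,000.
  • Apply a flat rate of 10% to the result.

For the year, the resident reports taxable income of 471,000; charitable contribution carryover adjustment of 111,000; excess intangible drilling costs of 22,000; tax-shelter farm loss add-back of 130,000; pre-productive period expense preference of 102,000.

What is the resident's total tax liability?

Shadow minimum tax:
  Adjusted income: 471,000 + 111,000 + 22,000 + 130,000 + 102,000 = 836,000
  Less exemption 39,000 → base 797,000
  797,000 × 10% = 79,700

Mainline income levy:
  154,000 × 14% = 21,560
  201,000 × 20% = 40,200
  24,000 × 29% = 6,960
  92,000 × 40% = 36,800
  → 105,520

105,520 > 79,700, so the mainline income levy governs.

105,520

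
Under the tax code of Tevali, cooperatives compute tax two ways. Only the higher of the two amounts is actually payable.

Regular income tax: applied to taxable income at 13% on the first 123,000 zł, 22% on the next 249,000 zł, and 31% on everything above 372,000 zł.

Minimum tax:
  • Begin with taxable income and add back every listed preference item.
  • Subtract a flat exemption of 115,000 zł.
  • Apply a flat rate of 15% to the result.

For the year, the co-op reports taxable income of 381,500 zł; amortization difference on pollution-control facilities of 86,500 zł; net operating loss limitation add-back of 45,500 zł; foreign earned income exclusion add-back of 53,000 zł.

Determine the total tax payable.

73,715 zł

Regular income tax:
  123,000 zł × 13% = 15,990 zł
  249,000 zł × 22% = 54,780 zł
  9,500 zł × 31% = 2,945 zł
  → 73,715 zł

Minimum tax:
  Adjusted income: 381,500 zł + 86,500 zł + 45,500 zł + 53,000 zł = 566,500 zł
  Less exemption 115,000 zł → base 451,500 zł
  451,500 zł × 15% = 67,725 zł

73,715 zł > 67,725 zł, so the regular income tax governs.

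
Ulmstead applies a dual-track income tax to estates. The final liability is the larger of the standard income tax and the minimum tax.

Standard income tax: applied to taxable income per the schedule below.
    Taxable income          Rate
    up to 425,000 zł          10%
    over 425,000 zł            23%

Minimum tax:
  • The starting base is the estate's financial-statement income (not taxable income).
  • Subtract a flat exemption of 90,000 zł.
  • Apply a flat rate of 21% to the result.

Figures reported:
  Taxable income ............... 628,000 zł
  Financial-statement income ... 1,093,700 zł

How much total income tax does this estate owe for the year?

Standard income tax:
  425,000 zł × 10% = 42,500 zł
  203,000 zł × 23% = 46,690 zł
  → 89,190 zł

Minimum tax:
  Base (financial-statement income): 1,093,700 zł
  Less exemption 90,000 zł → base 1,003,700 zł
  1,003,700 zł × 21% = 210,777 zł

210,777 zł > 89,190 zł, so the minimum tax is the binding amount.

210,777 zł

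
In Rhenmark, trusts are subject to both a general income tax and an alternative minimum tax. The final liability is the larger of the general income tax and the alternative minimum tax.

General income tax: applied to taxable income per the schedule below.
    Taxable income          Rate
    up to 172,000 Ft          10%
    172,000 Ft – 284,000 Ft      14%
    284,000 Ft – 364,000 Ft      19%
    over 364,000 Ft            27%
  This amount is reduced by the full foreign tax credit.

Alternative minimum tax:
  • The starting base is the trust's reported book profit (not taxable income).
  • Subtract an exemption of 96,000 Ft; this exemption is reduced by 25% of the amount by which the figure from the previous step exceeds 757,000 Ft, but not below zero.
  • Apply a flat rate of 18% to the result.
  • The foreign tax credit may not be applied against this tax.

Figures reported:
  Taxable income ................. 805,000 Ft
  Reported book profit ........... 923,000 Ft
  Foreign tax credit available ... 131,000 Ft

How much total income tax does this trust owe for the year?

General income tax:
  172,000 Ft × 10% = 17,200 Ft
  112,000 Ft × 14% = 15,680 Ft
  80,000 Ft × 19% = 15,200 Ft
  441,000 Ft × 27% = 119,070 Ft
  → 167,150 Ft
  Less foreign tax credit 131,000 Ft → 36,150 Ft

Alternative minimum tax:
  Base (reported book profit): 923,000 Ft
  Exemption: 96,000 Ft − 25% × (923,000 Ft − 757,000 Ft) = 96,000 Ft − 41,500 Ft = 54,500 Ft
  Base: 923,000 Ft − 54,500 Ft = 868,500 Ft
  868,500 Ft × 18% = 156,330 Ft

156,330 Ft > 36,150 Ft, so the alternative minimum tax is the binding amount.

156,330 Ft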